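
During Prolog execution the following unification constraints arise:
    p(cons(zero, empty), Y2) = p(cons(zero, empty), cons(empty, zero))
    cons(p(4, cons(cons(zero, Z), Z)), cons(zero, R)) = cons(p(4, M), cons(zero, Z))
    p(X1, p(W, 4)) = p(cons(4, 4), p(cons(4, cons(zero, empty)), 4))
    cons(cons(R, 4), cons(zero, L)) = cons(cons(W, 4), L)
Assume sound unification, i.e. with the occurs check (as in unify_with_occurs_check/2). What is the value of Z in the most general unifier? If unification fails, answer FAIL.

Decompose p/2: cons(zero, empty) = cons(zero, empty),  Y2 = cons(empty, zero).
Delete trivial equation cons(zero, empty) = cons(zero, empty).
Bind Y2 := cons(empty, zero); no other remaining equation mentions Y2.
Decompose cons/2: p(4, cons(cons(zero, Z), Z)) = p(4, M),  cons(zero, R) = cons(zero, Z).
Decompose p/2: 4 = 4,  cons(cons(zero, Z), Z) = M.
Delete trivial equation 4 = 4.
Bind M := cons(cons(zero, Z), Z); no other remaining equation mentions M.
Decompose cons/2: zero = zero,  R = Z.
Delete trivial equation zero = zero.
Bind R := Z; substituting into the one remaining equation that mentions R gives: cons(cons(Z, 4), cons(zero, L)) = cons(cons(W, 4), L).
Decompose p/2: X1 = cons(4, 4),  p(W, 4) = p(cons(4, cons(zero, empty)), 4).
Bind X1 := cons(4, 4); no other remaining equation mentions X1.
Decompose p/2: W = cons(4, cons(zero, empty)),  4 = 4.
Bind W := cons(4, cons(zero, empty)); substituting into the one remaining equation that mentions W gives: cons(cons(Z, 4), cons(zero, L)) = cons(cons(cons(4, cons(zero, empty)), 4), L).
Delete trivial equation 4 = 4.
Decompose cons/2: cons(Z, 4) = cons(cons(4, cons(zero, empty)), 4),  cons(zero, L) = L.
Decompose cons/2: Z = cons(4, cons(zero, empty)),  4 = 4.
Bind Z := cons(4, cons(zero, empty)); no other remaining equation mentions Z. Substituting into the earlier bindings gives M := cons(cons(zero, cons(4, cons(zero, empty))), cons(4, cons(zero, empty))), R := cons(4, cons(zero, empty)).
Delete trivial equation 4 = 4.
Occurs check fails: L occurs in cons(zero, L); the equation L = cons(zero, L) has no finite solution.

FAIL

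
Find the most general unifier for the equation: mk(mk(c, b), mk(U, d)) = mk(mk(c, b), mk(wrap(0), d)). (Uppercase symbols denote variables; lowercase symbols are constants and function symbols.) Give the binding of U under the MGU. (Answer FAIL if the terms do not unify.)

wrap(0)

Decompose mk/2: mk(c, b) = mk(c, b),  mk(U, d) = mk(wrap(0), d).
Delete trivial equation mk(c, b) = mk(c, b).
Decompose mk/2: U = wrap(0),  d = d.
Bind U := wrap(0); no other remaining equation mentions U.
Delete trivial equation d = d.
MGU = { U := wrap(0) }, so U := wrap(0).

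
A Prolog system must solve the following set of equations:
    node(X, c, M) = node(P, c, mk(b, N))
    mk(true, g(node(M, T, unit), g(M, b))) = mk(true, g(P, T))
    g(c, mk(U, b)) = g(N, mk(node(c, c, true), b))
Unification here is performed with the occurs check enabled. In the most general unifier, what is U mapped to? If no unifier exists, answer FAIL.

Decompose node/3: X = P,  c = c,  M = mk(b, N).
Bind X := P; no other remaining equation mentions X.
Delete trivial equation c = c.
Bind M := mk(b, N); substituting into the one remaining equation that mentions M gives: mk(true, g(node(mk(b, N), T, unit), g(mk(b, N), b))) = mk(true, g(P, T)).
Decompose mk/2: true = true,  g(node(mk(b, N), T, unit), g(mk(b, N), b)) = g(P, T).
Delete trivial equation true = true.
Decompose g/2: node(mk(b, N), T, unit) = P,  g(mk(b, N), b) = T.
Bind P := node(mk(b, N), T, unit); no other remaining equation mentions P. Substituting into the earlier binding gives X := node(mk(b, N), T, unit).
Bind T := g(mk(b, N), b); no other remaining equation mentions T. Substituting into the earlier bindings gives X := node(mk(b, N), g(mk(b, N), b), unit), P := node(mk(b, N), g(mk(b, N), b), unit).
Decompose g/2: c = N,  mk(U, b) = mk(node(c, c, true), b).
Bind N := c; no other remaining equation mentions N. Substituting into the earlier bindings gives X := node(mk(b, c), g(mk(b, c), b), unit), M := mk(b, c), P := node(mk(b, c), g(mk(b, c), b), unit), T := g(mk(b, c), b).
Decompose mk/2: U = node(c, c, true),  b = b.
Bind U := node(c, c, true); no other remaining equation mentions U.
Delete trivial equation b = b.
MGU = { X = node(mk(b, c), g(mk(b, c), b), unit), M = mk(b, c), P = node(mk(b, c), g(mk(b, c), b), unit), T = g(mk(b, c), b), N = c, U = node(c, c, true) }, so U = node(c, c, true).

node(c, c, true)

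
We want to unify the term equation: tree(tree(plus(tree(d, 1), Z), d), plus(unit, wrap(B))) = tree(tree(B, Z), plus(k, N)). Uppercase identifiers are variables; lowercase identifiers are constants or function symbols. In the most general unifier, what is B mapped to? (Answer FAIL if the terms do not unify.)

FAIL

Decompose tree/2: tree(plus(tree(d, 1), Z), d) = tree(B, Z),  plus(unit, wrap(B)) = plus(k, N).
Decompose tree/2: plus(tree(d, 1), Z) = B,  d = Z.
Bind B := plus(tree(d, 1), Z); substituting into the one remaining equation that mentions B gives: plus(unit, wrap(plus(tree(d, 1), Z))) = plus(k, N).
Bind Z := d; substituting into the remaining equation gives: plus(unit, wrap(plus(tree(d, 1), d))) = plus(k, N). Substituting into the earlier binding gives B := plus(tree(d, 1), d).
Decompose plus/2: unit = k,  wrap(plus(tree(d, 1), d)) = N.
Clash: constants unit and k differ; no unifier exists.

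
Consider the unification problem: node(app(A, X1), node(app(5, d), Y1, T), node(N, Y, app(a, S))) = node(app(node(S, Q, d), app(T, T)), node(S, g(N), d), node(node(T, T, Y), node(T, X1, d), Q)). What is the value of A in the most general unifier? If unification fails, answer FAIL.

node(app(5, d), app(a, app(5, d)), d)

Decompose node/3: app(A, X1) = app(node(S, Q, d), app(T, T)),  node(app(5, d), Y1, T) = node(S, g(N), d),  node(N, Y, app(a, S)) = node(node(T, T, Y), node(T, X1, d), Q).
Decompose app/2: A = node(S, Q, d),  X1 = app(T, T).
Bind A := node(S, Q, d); no other remaining equation mentions A.
Bind X1 := app(T, T); substituting into the one remaining equation that mentions X1 gives: node(N, Y, app(a, S)) = node(node(T, T, Y), node(T, app(T, T), d), Q).
Decompose node/3: app(5, d) = S,  Y1 = g(N),  T = d.
Bind S := app(5, d); substituting into the one remaining equation that mentions S gives: node(N, Y, app(a, app(5, d))) = node(node(T, T, Y), node(T, app(T, T), d), Q). Substituting into the earlier binding gives A := node(app(5, d), Q, d).
Bind Y1 := g(N); no other remaining equation mentions Y1.
Bind T := d; substituting into the remaining equation gives: node(N, Y, app(a, app(5, d))) = node(node(d, d, Y), node(d, app(d, d), d), Q). Substituting into the earlier binding gives X1 := app(d, d).
Decompose node/3: N = node(d, d, Y),  Y = node(d, app(d, d), d),  app(a, app(5, d)) = Q.
Bind N := node(d, d, Y); no other remaining equation mentions N. Substituting into the earlier binding gives Y1 := g(node(d, d, Y)).
Bind Y := node(d, app(d, d), d); no other remaining equation mentions Y. Substituting into the earlier bindings gives Y1 := g(node(d, d, node(d, app(d, d), d))), N := node(d, d, node(d, app(d, d), d)).
Bind Q := app(a, app(5, d)). Substituting into the earlier binding gives A := node(app(5, d), app(a, app(5, d)), d).
MGU = { A := node(app(5, d), app(a, app(5, d)), d), X1 := app(d, d), S := app(5, d), Y1 := g(node(d, d, node(d, app(d, d), d))), T := d, N := node(d, d, node(d, app(d, d), d)), Y := node(d, app(d, d), d), Q := app(a, app(5, d)) }, so A := node(app(5, d), app(a, app(5, d)), d).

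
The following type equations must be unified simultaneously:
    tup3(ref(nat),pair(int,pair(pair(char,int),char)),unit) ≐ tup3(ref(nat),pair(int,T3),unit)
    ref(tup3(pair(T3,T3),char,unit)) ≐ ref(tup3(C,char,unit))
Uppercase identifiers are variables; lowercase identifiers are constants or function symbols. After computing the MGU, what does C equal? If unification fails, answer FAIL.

Decompose tup3/3: ref(nat) ≐ ref(nat),  pair(int,pair(pair(char,int),char)) ≐ pair(int,T3),  unit ≐ unit.
Delete trivial equation ref(nat) ≐ ref(nat).
Decompose pair/2: int ≐ int,  pair(pair(char,int),char) ≐ T3.
Delete trivial equation int ≐ int.
Bind T3 := pair(pair(char,int),char); substituting into the one remaining equation that mentions T3 gives: ref(tup3(pair(pair(pair(char,int),char),pair(pair(char,int),char)),char,unit)) ≐ ref(tup3(C,char,unit)).
Delete trivial equation unit ≐ unit.
Decompose ref/1: tup3(pair(pair(pair(char,int),char),pair(pair(char,int),char)),char,unit) ≐ tup3(C,char,unit).
Decompose tup3/3: pair(pair(pair(char,int),char),pair(pair(char,int),char)) ≐ C,  char ≐ char,  unit ≐ unit.
Bind C := pair(pair(pair(char,int),char),pair(pair(char,int),char)); no other remaining equation mentions C.
Delete trivial equation char ≐ char.
Delete trivial equation unit ≐ unit.
MGU = { T3 ↦ pair(pair(char,int),char), C ↦ pair(pair(pair(char,int),char),pair(pair(char,int),char)) }, so C ↦ pair(pair(pair(char,int),char),pair(pair(char,int),char)).

pair(pair(pair(char,int),char),pair(pair(char,int),char))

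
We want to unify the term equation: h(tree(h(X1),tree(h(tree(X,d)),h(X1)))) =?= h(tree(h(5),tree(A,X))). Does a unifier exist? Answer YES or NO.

Decompose h/1: tree(h(X1),tree(h(tree(X,d)),h(X1))) =?= tree(h(5),tree(A,X)).
Decompose tree/2: h(X1) =?= h(5),  tree(h(tree(X,d)),h(X1)) =?= tree(A,X).
Decompose h/1: X1 =?= 5.
Bind X1 := 5; substituting into the remaining equation gives: tree(h(tree(X,d)),h(5)) =?= tree(A,X).
Decompose tree/2: h(tree(X,d)) =?= A,  h(5) =?= X.
Bind A := h(tree(X,d)); no other remaining equation mentions A.
Bind X := h(5). Substituting into the earlier binding gives A := h(tree(h(5),d)).
No equations remain and no clash or occurs-check failure arose, so a unifier exists.

YES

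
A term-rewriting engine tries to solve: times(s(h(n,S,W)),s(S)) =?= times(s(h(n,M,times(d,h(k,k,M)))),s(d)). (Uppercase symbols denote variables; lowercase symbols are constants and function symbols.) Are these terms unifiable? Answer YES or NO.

Decompose times/2: s(h(n,S,W)) =?= s(h(n,M,times(d,h(k,k,M)))),  s(S) =?= s(d).
Decompose s/1: h(n,S,W) =?= h(n,M,times(d,h(k,k,M))).
Decompose h/3: n =?= n,  S =?= M,  W =?= times(d,h(k,k,M)).
Delete trivial equation n =?= n.
Bind S := M; substituting into the one remaining equation that mentions S gives: s(M) =?= s(d).
Bind W := times(d,h(k,k,M)); no other remaining equation mentions W.
Decompose s/1: M =?= d.
Bind M := d. Substituting into the earlier bindings gives S := d, W := times(d,h(k,k,d)).
No equations remain and no clash or occurs-check failure arose, so a unifier exists.

YES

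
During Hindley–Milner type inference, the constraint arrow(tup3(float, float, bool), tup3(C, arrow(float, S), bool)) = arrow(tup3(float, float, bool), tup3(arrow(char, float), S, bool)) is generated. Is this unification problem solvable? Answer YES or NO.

Decompose arrow/2: tup3(float, float, bool) = tup3(float, float, bool),  tup3(C, arrow(float, S), bool) = tup3(arrow(char, float), S, bool).
Delete trivial equation tup3(float, float, bool) = tup3(float, float, bool).
Decompose tup3/3: C = arrow(char, float),  arrow(float, S) = S,  bool = bool.
Bind C := arrow(char, float); no other remaining equation mentions C.
Occurs check fails: S occurs in arrow(float, S); the equation S = arrow(float, S) has no finite solution.

NO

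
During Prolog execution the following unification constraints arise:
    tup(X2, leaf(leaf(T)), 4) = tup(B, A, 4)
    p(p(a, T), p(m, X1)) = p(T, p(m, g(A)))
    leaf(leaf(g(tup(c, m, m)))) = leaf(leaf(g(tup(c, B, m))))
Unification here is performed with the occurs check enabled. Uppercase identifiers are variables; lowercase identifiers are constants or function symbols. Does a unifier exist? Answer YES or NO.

NO

Decompose tup/3: X2 = B,  leaf(leaf(T)) = A,  4 = 4.
Bind X2 := B; no other remaining equation mentions X2.
Bind A := leaf(leaf(T)); substituting into the one remaining equation that mentions A gives: p(p(a, T), p(m, X1)) = p(T, p(m, g(leaf(leaf(T))))).
Delete trivial equation 4 = 4.
Decompose p/2: p(a, T) = T,  p(m, X1) = p(m, g(leaf(leaf(T)))).
Occurs check fails: T occurs in p(a, T); the equation T = p(a, T) has no finite solution.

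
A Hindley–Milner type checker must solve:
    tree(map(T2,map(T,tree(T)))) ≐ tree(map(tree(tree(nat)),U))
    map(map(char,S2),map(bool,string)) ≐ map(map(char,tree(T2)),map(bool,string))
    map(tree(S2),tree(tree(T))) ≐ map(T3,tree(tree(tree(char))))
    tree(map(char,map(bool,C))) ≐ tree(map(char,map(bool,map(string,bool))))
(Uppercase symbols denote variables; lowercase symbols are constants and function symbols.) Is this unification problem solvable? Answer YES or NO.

Decompose tree/1: map(T2,map(T,tree(T))) ≐ map(tree(tree(nat)),U).
Decompose map/2: T2 ≐ tree(tree(nat)),  map(T,tree(T)) ≐ U.
Bind T2 := tree(tree(nat)); substituting into the one remaining equation that mentions T2 gives: map(map(char,S2),map(bool,string)) ≐ map(map(char,tree(tree(tree(nat)))),map(bool,string)).
Bind U := map(T,tree(T)); no other remaining equation mentions U.
Decompose map/2: map(char,S2) ≐ map(char,tree(tree(tree(nat)))),  map(bool,string) ≐ map(bool,string).
Decompose map/2: char ≐ char,  S2 ≐ tree(tree(tree(nat))).
Delete trivial equation char ≐ char.
Bind S2 := tree(tree(tree(nat))); substituting into the one remaining equation that mentions S2 gives: map(tree(tree(tree(tree(nat)))),tree(tree(T))) ≐ map(T3,tree(tree(tree(char)))).
Delete trivial equation map(bool,string) ≐ map(bool,string).
Decompose map/2: tree(tree(tree(tree(nat)))) ≐ T3,  tree(tree(T)) ≐ tree(tree(tree(char))).
Bind T3 := tree(tree(tree(tree(nat)))); no other remaining equation mentions T3.
Decompose tree/1: tree(T) ≐ tree(tree(char)).
Decompose tree/1: T ≐ tree(char).
Bind T := tree(char); no other remaining equation mentions T. Substituting into the earlier binding gives U := map(tree(char),tree(tree(char))).
Decompose tree/1: map(char,map(bool,C)) ≐ map(char,map(bool,map(string,bool))).
Decompose map/2: char ≐ char,  map(bool,C) ≐ map(bool,map(string,bool)).
Delete trivial equation char ≐ char.
Decompose map/2: bool ≐ bool,  C ≐ map(string,bool).
Delete trivial equation bool ≐ bool.
Bind C := map(string,bool).
No equations remain and no clash or occurs-check failure arose, so a unifier exists.

YES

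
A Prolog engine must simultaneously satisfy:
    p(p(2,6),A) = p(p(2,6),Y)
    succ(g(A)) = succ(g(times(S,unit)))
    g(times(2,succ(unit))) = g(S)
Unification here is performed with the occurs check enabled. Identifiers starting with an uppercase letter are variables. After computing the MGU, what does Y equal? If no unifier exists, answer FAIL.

times(times(2,succ(unit)),unit)

Decompose p/2: p(2,6) = p(2,6),  A = Y.
Delete trivial equation p(2,6) = p(2,6).
Bind A := Y; substituting into the one remaining equation that mentions A gives: succ(g(Y)) = succ(g(times(S,unit))).
Decompose succ/1: g(Y) = g(times(S,unit)).
Decompose g/1: Y = times(S,unit).
Bind Y := times(S,unit); no other remaining equation mentions Y. Substituting into the earlier binding gives A := times(S,unit).
Decompose g/1: times(2,succ(unit)) = S.
Bind S := times(2,succ(unit)). Substituting into the earlier bindings gives A := times(times(2,succ(unit)),unit), Y := times(times(2,succ(unit)),unit).
MGU = { A ↦ times(times(2,succ(unit)),unit), Y ↦ times(times(2,succ(unit)),unit), S ↦ times(2,succ(unit)) }, so Y ↦ times(times(2,succ(unit)),unit).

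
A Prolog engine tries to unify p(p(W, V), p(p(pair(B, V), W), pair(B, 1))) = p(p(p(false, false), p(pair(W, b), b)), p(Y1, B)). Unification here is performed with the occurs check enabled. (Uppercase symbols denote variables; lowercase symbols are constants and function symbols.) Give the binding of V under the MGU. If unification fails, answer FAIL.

Decompose p/2: p(W, V) = p(p(false, false), p(pair(W, b), b)),  p(p(pair(B, V), W), pair(B, 1)) = p(Y1, B).
Decompose p/2: W = p(false, false),  V = p(pair(W, b), b).
Bind W := p(false, false); substituting into the remaining equations gives: V = p(pair(p(false, false), b), b),  p(p(pair(B, V), p(false, false)), pair(B, 1)) = p(Y1, B).
Bind V := p(pair(p(false, false), b), b); substituting into the remaining equation gives: p(p(pair(B, p(pair(p(false, false), b), b)), p(false, false)), pair(B, 1)) = p(Y1, B).
Decompose p/2: p(pair(B, p(pair(p(false, false), b), b)), p(false, false)) = Y1,  pair(B, 1) = B.
Bind Y1 := p(pair(B, p(pair(p(false, false), b), b)), p(false, false)); no other remaining equation mentions Y1.
Occurs check fails: B occurs in pair(B, 1); the equation B = pair(B, 1) has no finite solution.

FAIL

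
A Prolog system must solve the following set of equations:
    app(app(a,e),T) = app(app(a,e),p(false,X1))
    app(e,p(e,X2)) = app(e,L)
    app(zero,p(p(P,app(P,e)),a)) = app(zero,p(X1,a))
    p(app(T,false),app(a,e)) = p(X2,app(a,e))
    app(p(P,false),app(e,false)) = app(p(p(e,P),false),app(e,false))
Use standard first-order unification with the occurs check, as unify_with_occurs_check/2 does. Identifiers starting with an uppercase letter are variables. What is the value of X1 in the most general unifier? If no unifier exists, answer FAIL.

FAIL

Decompose app/2: app(a,e) = app(a,e),  T = p(false,X1).
Delete trivial equation app(a,e) = app(a,e).
Bind T := p(false,X1); substituting into the one remaining equation that mentions T gives: p(app(p(false,X1),false),app(a,e)) = p(X2,app(a,e)).
Decompose app/2: e = e,  p(e,X2) = L.
Delete trivial equation e = e.
Bind L := p(e,X2); no other remaining equation mentions L.
Decompose app/2: zero = zero,  p(p(P,app(P,e)),a) = p(X1,a).
Delete trivial equation zero = zero.
Decompose p/2: p(P,app(P,e)) = X1,  a = a.
Bind X1 := p(P,app(P,e)); substituting into the one remaining equation that mentions X1 gives: p(app(p(false,p(P,app(P,e))),false),app(a,e)) = p(X2,app(a,e)). Substituting into the earlier binding gives T := p(false,p(P,app(P,e))).
Delete trivial equation a = a.
Decompose p/2: app(p(false,p(P,app(P,e))),false) = X2,  app(a,e) = app(a,e).
Bind X2 := app(p(false,p(P,app(P,e))),false); no other remaining equation mentions X2. Substituting into the earlier binding gives L := p(e,app(p(false,p(P,app(P,e))),false)).
Delete trivial equation app(a,e) = app(a,e).
Decompose app/2: p(P,false) = p(p(e,P),false),  app(e,false) = app(e,false).
Decompose p/2: P = p(e,P),  false = false.
Occurs check fails: P occurs in p(e,P); the equation P = p(e,P) has no finite solution.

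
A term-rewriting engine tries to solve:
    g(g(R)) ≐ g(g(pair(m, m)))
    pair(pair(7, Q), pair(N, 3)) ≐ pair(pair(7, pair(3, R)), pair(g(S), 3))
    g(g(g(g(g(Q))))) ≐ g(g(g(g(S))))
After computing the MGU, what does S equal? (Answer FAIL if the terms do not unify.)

Decompose g/1: g(R) ≐ g(pair(m, m)).
Decompose g/1: R ≐ pair(m, m).
Bind R := pair(m, m); substituting into the one remaining equation that mentions R gives: pair(pair(7, Q), pair(N, 3)) ≐ pair(pair(7, pair(3, pair(m, m))), pair(g(S), 3)).
Decompose pair/2: pair(7, Q) ≐ pair(7, pair(3, pair(m, m))),  pair(N, 3) ≐ pair(g(S), 3).
Decompose pair/2: 7 ≐ 7,  Q ≐ pair(3, pair(m, m)).
Delete trivial equation 7 ≐ 7.
Bind Q := pair(3, pair(m, m)); substituting into the one remaining equation that mentions Q gives: g(g(g(g(g(pair(3, pair(m, m))))))) ≐ g(g(g(g(S)))).
Decompose pair/2: N ≐ g(S),  3 ≐ 3.
Bind N := g(S); no other remaining equation mentions N.
Delete trivial equation 3 ≐ 3.
Decompose g/1: g(g(g(g(pair(3, pair(m, m)))))) ≐ g(g(g(S))).
Decompose g/1: g(g(g(pair(3, pair(m, m))))) ≐ g(g(S)).
Decompose g/1: g(g(pair(3, pair(m, m)))) ≐ g(S).
Decompose g/1: g(pair(3, pair(m, m))) ≐ S.
Bind S := g(pair(3, pair(m, m))). Substituting into the earlier binding gives N := g(g(pair(3, pair(m, m)))).
MGU = { R -> pair(m, m), Q -> pair(3, pair(m, m)), N -> g(g(pair(3, pair(m, m)))), S -> g(pair(3, pair(m, m))) }, so S -> g(pair(3, pair(m, m))).

g(pair(3, pair(m, m)))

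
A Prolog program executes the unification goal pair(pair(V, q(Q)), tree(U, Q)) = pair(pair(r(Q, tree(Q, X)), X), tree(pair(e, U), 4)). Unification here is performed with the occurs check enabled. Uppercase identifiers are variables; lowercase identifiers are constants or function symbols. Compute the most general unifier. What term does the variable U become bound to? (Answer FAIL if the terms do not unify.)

Decompose pair/2: pair(V, q(Q)) = pair(r(Q, tree(Q, X)), X),  tree(U, Q) = tree(pair(e, U), 4).
Decompose pair/2: V = r(Q, tree(Q, X)),  q(Q) = X.
Bind V := r(Q, tree(Q, X)); no other remaining equation mentions V.
Bind X := q(Q); no other remaining equation mentions X. Substituting into the earlier binding gives V := r(Q, tree(Q, q(Q))).
Decompose tree/2: U = pair(e, U),  Q = 4.
Occurs check fails: U occurs in pair(e, U); the equation U = pair(e, U) has no finite solution.

FAIL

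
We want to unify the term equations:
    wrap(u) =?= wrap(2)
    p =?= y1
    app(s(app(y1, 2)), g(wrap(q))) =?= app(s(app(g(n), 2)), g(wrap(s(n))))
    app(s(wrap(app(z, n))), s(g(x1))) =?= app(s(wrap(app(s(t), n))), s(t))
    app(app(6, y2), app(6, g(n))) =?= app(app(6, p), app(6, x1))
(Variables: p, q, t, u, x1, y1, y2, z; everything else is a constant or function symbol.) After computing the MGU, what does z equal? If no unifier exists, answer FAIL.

Decompose wrap/1: u =?= 2.
Bind u := 2; no other remaining equation mentions u.
Bind p := y1; substituting into the one remaining equation that mentions p gives: app(app(6, y2), app(6, g(n))) =?= app(app(6, y1), app(6, x1)).
Decompose app/2: s(app(y1, 2)) =?= s(app(g(n), 2)),  g(wrap(q)) =?= g(wrap(s(n))).
Decompose s/1: app(y1, 2) =?= app(g(n), 2).
Decompose app/2: y1 =?= g(n),  2 =?= 2.
Bind y1 := g(n); substituting into the one remaining equation that mentions y1 gives: app(app(6, y2), app(6, g(n))) =?= app(app(6, g(n)), app(6, x1)). Substituting into the earlier binding gives p := g(n).
Delete trivial equation 2 =?= 2.
Decompose g/1: wrap(q) =?= wrap(s(n)).
Decompose wrap/1: q =?= s(n).
Bind q := s(n); no other remaining equation mentions q.
Decompose app/2: s(wrap(app(z, n))) =?= s(wrap(app(s(t), n))),  s(g(x1)) =?= s(t).
Decompose s/1: wrap(app(z, n)) =?= wrap(app(s(t), n)).
Decompose wrap/1: app(z, n) =?= app(s(t), n).
Decompose app/2: z =?= s(t),  n =?= n.
Bind z := s(t); no other remaining equation mentions z.
Delete trivial equation n =?= n.
Decompose s/1: g(x1) =?= t.
Bind t := g(x1); no other remaining equation mentions t. Substituting into the earlier binding gives z := s(g(x1)).
Decompose app/2: app(6, y2) =?= app(6, g(n)),  app(6, g(n)) =?= app(6, x1).
Decompose app/2: 6 =?= 6,  y2 =?= g(n).
Delete trivial equation 6 =?= 6.
Bind y2 := g(n); no other remaining equation mentions y2.
Decompose app/2: 6 =?= 6,  g(n) =?= x1.
Delete trivial equation 6 =?= 6.
Bind x1 := g(n). Substituting into the earlier bindings gives z := s(g(g(n))), t := g(g(n)).
MGU = { u -> 2, p -> g(n), y1 -> g(n), q -> s(n), z -> s(g(g(n))), t -> g(g(n)), y2 -> g(n), x1 -> g(n) }, so z -> s(g(g(n))).

s(g(g(n)))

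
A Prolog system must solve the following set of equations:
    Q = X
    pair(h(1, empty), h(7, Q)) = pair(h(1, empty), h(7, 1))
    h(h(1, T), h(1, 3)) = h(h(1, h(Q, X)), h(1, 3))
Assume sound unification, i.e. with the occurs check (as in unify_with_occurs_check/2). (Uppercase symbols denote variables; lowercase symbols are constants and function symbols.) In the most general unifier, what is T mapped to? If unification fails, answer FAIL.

h(1, 1)

Bind Q := X; substituting into the remaining equations gives: pair(h(1, empty), h(7, X)) = pair(h(1, empty), h(7, 1)),  h(h(1, T), h(1, 3)) = h(h(1, h(X, X)), h(1, 3)).
Decompose pair/2: h(1, empty) = h(1, empty),  h(7, X) = h(7, 1).
Delete trivial equation h(1, empty) = h(1, empty).
Decompose h/2: 7 = 7,  X = 1.
Delete trivial equation 7 = 7.
Bind X := 1; substituting into the remaining equation gives: h(h(1, T), h(1, 3)) = h(h(1, h(1, 1)), h(1, 3)). Substituting into the earlier binding gives Q := 1.
Decompose h/2: h(1, T) = h(1, h(1, 1)),  h(1, 3) = h(1, 3).
Decompose h/2: 1 = 1,  T = h(1, 1).
Delete trivial equation 1 = 1.
Bind T := h(1, 1); no other remaining equation mentions T.
Delete trivial equation h(1, 3) = h(1, 3).
MGU = { Q -> 1, X -> 1, T -> h(1, 1) }, so T -> h(1, 1).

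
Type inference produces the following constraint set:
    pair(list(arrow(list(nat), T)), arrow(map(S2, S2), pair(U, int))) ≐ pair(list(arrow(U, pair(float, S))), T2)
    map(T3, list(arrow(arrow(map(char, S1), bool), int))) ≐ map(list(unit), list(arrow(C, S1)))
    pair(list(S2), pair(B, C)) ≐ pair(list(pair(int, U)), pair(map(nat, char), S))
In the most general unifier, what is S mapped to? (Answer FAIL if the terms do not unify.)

arrow(map(char, int), bool)

Decompose pair/2: list(arrow(list(nat), T)) ≐ list(arrow(U, pair(float, S))),  arrow(map(S2, S2), pair(U, int)) ≐ T2.
Decompose list/1: arrow(list(nat), T) ≐ arrow(U, pair(float, S)).
Decompose arrow/2: list(nat) ≐ U,  T ≐ pair(float, S).
Bind U := list(nat); substituting into the 2 remaining equations that mention U gives: arrow(map(S2, S2), pair(list(nat), int)) ≐ T2,  pair(list(S2), pair(B, C)) ≐ pair(list(pair(int, list(nat))), pair(map(nat, char), S)).
Bind T := pair(float, S); no other remaining equation mentions T.
Bind T2 := arrow(map(S2, S2), pair(list(nat), int)); no other remaining equation mentions T2.
Decompose map/2: T3 ≐ list(unit),  list(arrow(arrow(map(char, S1), bool), int)) ≐ list(arrow(C, S1)).
Bind T3 := list(unit); no other remaining equation mentions T3.
Decompose list/1: arrow(arrow(map(char, S1), bool), int) ≐ arrow(C, S1).
Decompose arrow/2: arrow(map(char, S1), bool) ≐ C,  int ≐ S1.
Bind C := arrow(map(char, S1), bool); substituting into the one remaining equation that mentions C gives: pair(list(S2), pair(B, arrow(map(char, S1), bool))) ≐ pair(list(pair(int, list(nat))), pair(map(nat, char), S)).
Bind S1 := int; substituting into the remaining equation gives: pair(list(S2), pair(B, arrow(map(char, int), bool))) ≐ pair(list(pair(int, list(nat))), pair(map(nat, char), S)). Substituting into the earlier binding gives C := arrow(map(char, int), bool).
Decompose pair/2: list(S2) ≐ list(pair(int, list(nat))),  pair(B, arrow(map(char, int), bool)) ≐ pair(map(nat, char), S).
Decompose list/1: S2 ≐ pair(int, list(nat)).
Bind S2 := pair(int, list(nat)); no other remaining equation mentions S2. Substituting into the earlier binding gives T2 := arrow(map(pair(int, list(nat)), pair(int, list(nat))), pair(list(nat), int)).
Decompose pair/2: B ≐ map(nat, char),  arrow(map(char, int), bool) ≐ S.
Bind B := map(nat, char); no other remaining equation mentions B.
Bind S := arrow(map(char, int), bool). Substituting into the earlier binding gives T := pair(float, arrow(map(char, int), bool)).
MGU = { U ↦ list(nat), T ↦ pair(float, arrow(map(char, int), bool)), T2 ↦ arrow(map(pair(int, list(nat)), pair(int, list(nat))), pair(list(nat), int)), T3 ↦ list(unit), C ↦ arrow(map(char, int), bool), S1 ↦ int, S2 ↦ pair(int, list(nat)), B ↦ map(nat, char), S ↦ arrow(map(char, int), bool) }, so S ↦ arrow(map(char, int), bool).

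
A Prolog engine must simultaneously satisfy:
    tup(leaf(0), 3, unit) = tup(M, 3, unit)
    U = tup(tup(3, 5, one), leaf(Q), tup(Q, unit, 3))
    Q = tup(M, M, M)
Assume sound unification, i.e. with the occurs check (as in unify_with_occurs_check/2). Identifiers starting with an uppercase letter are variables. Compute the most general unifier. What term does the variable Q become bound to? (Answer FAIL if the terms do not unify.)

tup(leaf(0), leaf(0), leaf(0))

Decompose tup/3: leaf(0) = M,  3 = 3,  unit = unit.
Bind M := leaf(0); substituting into the one remaining equation that mentions M gives: Q = tup(leaf(0), leaf(0), leaf(0)).
Delete trivial equation 3 = 3.
Delete trivial equation unit = unit.
Bind U := tup(tup(3, 5, one), leaf(Q), tup(Q, unit, 3)); no other remaining equation mentions U.
Bind Q := tup(leaf(0), leaf(0), leaf(0)). Substituting into the earlier binding gives U := tup(tup(3, 5, one), leaf(tup(leaf(0), leaf(0), leaf(0))), tup(tup(leaf(0), leaf(0), leaf(0)), unit, 3)).
MGU = { M -> leaf(0), U -> tup(tup(3, 5, one), leaf(tup(leaf(0), leaf(0), leaf(0))), tup(tup(leaf(0), leaf(0), leaf(0)), unit, 3)), Q -> tup(leaf(0), leaf(0), leaf(0)) }, so Q -> tup(leaf(0), leaf(0), leaf(0)).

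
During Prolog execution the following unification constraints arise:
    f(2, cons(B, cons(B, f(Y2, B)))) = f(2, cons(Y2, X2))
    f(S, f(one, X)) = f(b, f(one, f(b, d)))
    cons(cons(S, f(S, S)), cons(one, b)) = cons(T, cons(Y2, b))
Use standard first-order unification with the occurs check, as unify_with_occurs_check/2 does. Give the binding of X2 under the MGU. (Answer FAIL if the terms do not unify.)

cons(one, f(one, one))

Decompose f/2: 2 = 2,  cons(B, cons(B, f(Y2, B))) = cons(Y2, X2).
Delete trivial equation 2 = 2.
Decompose cons/2: B = Y2,  cons(B, f(Y2, B)) = X2.
Bind B := Y2; substituting into the one remaining equation that mentions B gives: cons(Y2, f(Y2, Y2)) = X2.
Bind X2 := cons(Y2, f(Y2, Y2)); no other remaining equation mentions X2.
Decompose f/2: S = b,  f(one, X) = f(one, f(b, d)).
Bind S := b; substituting into the one remaining equation that mentions S gives: cons(cons(b, f(b, b)), cons(one, b)) = cons(T, cons(Y2, b)).
Decompose f/2: one = one,  X = f(b, d).
Delete trivial equation one = one.
Bind X := f(b, d); no other remaining equation mentions X.
Decompose cons/2: cons(b, f(b, b)) = T,  cons(one, b) = cons(Y2, b).
Bind T := cons(b, f(b, b)); no other remaining equation mentions T.
Decompose cons/2: one = Y2,  b = b.
Bind Y2 := one; no other remaining equation mentions Y2. Substituting into the earlier bindings gives B := one, X2 := cons(one, f(one, one)).
Delete trivial equation b = b.
MGU = { B = one, X2 = cons(one, f(one, one)), S = b, X = f(b, d), T = cons(b, f(b, b)), Y2 = one }, so X2 = cons(one, f(one, one)).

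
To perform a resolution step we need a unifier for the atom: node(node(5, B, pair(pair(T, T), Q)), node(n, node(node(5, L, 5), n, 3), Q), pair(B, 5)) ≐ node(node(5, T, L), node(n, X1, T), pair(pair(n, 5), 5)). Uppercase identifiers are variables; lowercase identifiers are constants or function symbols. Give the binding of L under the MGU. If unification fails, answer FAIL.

pair(pair(pair(n, 5), pair(n, 5)), pair(n, 5))

Decompose node/3: node(5, B, pair(pair(T, T), Q)) ≐ node(5, T, L),  node(n, node(node(5, L, 5), n, 3), Q) ≐ node(n, X1, T),  pair(B, 5) ≐ pair(pair(n, 5), 5).
Decompose node/3: 5 ≐ 5,  B ≐ T,  pair(pair(T, T), Q) ≐ L.
Delete trivial equation 5 ≐ 5.
Bind B := T; substituting into the one remaining equation that mentions B gives: pair(T, 5) ≐ pair(pair(n, 5), 5).
Bind L := pair(pair(T, T), Q); substituting into the one remaining equation that mentions L gives: node(n, node(node(5, pair(pair(T, T), Q), 5), n, 3), Q) ≐ node(n, X1, T).
Decompose node/3: n ≐ n,  node(node(5, pair(pair(T, T), Q), 5), n, 3) ≐ X1,  Q ≐ T.
Delete trivial equation n ≐ n.
Bind X1 := node(node(5, pair(pair(T, T), Q), 5), n, 3); no other remaining equation mentions X1.
Bind Q := T; no other remaining equation mentions Q. Substituting into the earlier bindings gives L := pair(pair(T, T), T), X1 := node(node(5, pair(pair(T, T), T), 5), n, 3).
Decompose pair/2: T ≐ pair(n, 5),  5 ≐ 5.
Bind T := pair(n, 5); no other remaining equation mentions T. Substituting into the earlier bindings gives B := pair(n, 5), L := pair(pair(pair(n, 5), pair(n, 5)), pair(n, 5)), X1 := node(node(5, pair(pair(pair(n, 5), pair(n, 5)), pair(n, 5)), 5), n, 3), Q := pair(n, 5).
Delete trivial equation 5 ≐ 5.
MGU = { B -> pair(n, 5), L -> pair(pair(pair(n, 5), pair(n, 5)), pair(n, 5)), X1 -> node(node(5, pair(pair(pair(n, 5), pair(n, 5)), pair(n, 5)), 5), n, 3), Q -> pair(n, 5), T -> pair(n, 5) }, so L -> pair(pair(pair(n, 5), pair(n, 5)), pair(n, 5)).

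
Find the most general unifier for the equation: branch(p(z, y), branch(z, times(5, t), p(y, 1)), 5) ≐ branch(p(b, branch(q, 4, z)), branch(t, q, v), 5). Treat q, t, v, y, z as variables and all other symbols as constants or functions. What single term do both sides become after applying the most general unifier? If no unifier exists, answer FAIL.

branch(p(b, branch(times(5, b), 4, b)), branch(b, times(5, b), p(branch(times(5, b), 4, b), 1)), 5)

Decompose branch/3: p(z, y) ≐ p(b, branch(q, 4, z)),  branch(z, times(5, t), p(y, 1)) ≐ branch(t, q, v),  5 ≐ 5.
Decompose p/2: z ≐ b,  y ≐ branch(q, 4, z).
Bind z := b; substituting into the 2 remaining equations that mention z gives: y ≐ branch(q, 4, b),  branch(b, times(5, t), p(y, 1)) ≐ branch(t, q, v).
Bind y := branch(q, 4, b); substituting into the one remaining equation that mentions y gives: branch(b, times(5, t), p(branch(q, 4, b), 1)) ≐ branch(t, q, v).
Decompose branch/3: b ≐ t,  times(5, t) ≐ q,  p(branch(q, 4, b), 1) ≐ v.
Bind t := b; substituting into the one remaining equation that mentions t gives: times(5, b) ≐ q.
Bind q := times(5, b); substituting into the one remaining equation that mentions q gives: p(branch(times(5, b), 4, b), 1) ≐ v. Substituting into the earlier binding gives y := branch(times(5, b), 4, b).
Bind v := p(branch(times(5, b), 4, b), 1); no other remaining equation mentions v.
Delete trivial equation 5 ≐ 5.
Applying the MGU to either side gives branch(p(b, branch(times(5, b), 4, b)), branch(b, times(5, b), p(branch(times(5, b), 4, b), 1)), 5).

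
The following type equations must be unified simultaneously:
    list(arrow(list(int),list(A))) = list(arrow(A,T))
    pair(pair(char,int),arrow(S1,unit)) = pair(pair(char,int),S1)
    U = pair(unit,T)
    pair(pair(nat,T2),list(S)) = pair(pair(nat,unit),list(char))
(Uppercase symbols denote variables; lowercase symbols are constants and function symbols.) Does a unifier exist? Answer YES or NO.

NO

Decompose list/1: arrow(list(int),list(A)) = arrow(A,T).
Decompose arrow/2: list(int) = A,  list(A) = T.
Bind A := list(int); substituting into the one remaining equation that mentions A gives: list(list(int)) = T.
Bind T := list(list(int)); substituting into the one remaining equation that mentions T gives: U = pair(unit,list(list(int))).
Decompose pair/2: pair(char,int) = pair(char,int),  arrow(S1,unit) = S1.
Delete trivial equation pair(char,int) = pair(char,int).
Occurs check fails: S1 occurs in arrow(S1,unit); the equation S1 = arrow(S1,unit) has no finite solution.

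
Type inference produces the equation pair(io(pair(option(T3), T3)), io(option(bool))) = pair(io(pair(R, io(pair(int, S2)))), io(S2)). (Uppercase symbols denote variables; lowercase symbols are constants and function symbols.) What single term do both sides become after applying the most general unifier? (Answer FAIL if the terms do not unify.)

Decompose pair/2: io(pair(option(T3), T3)) = io(pair(R, io(pair(int, S2)))),  io(option(bool)) = io(S2).
Decompose io/1: pair(option(T3), T3) = pair(R, io(pair(int, S2))).
Decompose pair/2: option(T3) = R,  T3 = io(pair(int, S2)).
Bind R := option(T3); no other remaining equation mentions R.
Bind T3 := io(pair(int, S2)); no other remaining equation mentions T3. Substituting into the earlier binding gives R := option(io(pair(int, S2))).
Decompose io/1: option(bool) = S2.
Bind S2 := option(bool). Substituting into the earlier bindings gives R := option(io(pair(int, option(bool)))), T3 := io(pair(int, option(bool))).
Applying the MGU to either side gives pair(io(pair(option(io(pair(int, option(bool)))), io(pair(int, option(bool))))), io(option(bool))).

pair(io(pair(option(io(pair(int, option(bool)))), io(pair(int, option(bool))))), io(option(bool)))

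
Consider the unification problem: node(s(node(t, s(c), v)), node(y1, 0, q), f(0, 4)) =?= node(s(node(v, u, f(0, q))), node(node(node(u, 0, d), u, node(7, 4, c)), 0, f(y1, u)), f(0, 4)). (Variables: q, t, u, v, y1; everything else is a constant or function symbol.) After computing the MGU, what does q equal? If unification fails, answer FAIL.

f(node(node(s(c), 0, d), s(c), node(7, 4, c)), s(c))

Decompose node/3: s(node(t, s(c), v)) =?= s(node(v, u, f(0, q))),  node(y1, 0, q) =?= node(node(node(u, 0, d), u, node(7, 4, c)), 0, f(y1, u)),  f(0, 4) =?= f(0, 4).
Decompose s/1: node(t, s(c), v) =?= node(v, u, f(0, q)).
Decompose node/3: t =?= v,  s(c) =?= u,  v =?= f(0, q).
Bind t := v; no other remaining equation mentions t.
Bind u := s(c); substituting into the one remaining equation that mentions u gives: node(y1, 0, q) =?= node(node(node(s(c), 0, d), s(c), node(7, 4, c)), 0, f(y1, s(c))).
Bind v := f(0, q); no other remaining equation mentions v. Substituting into the earlier binding gives t := f(0, q).
Decompose node/3: y1 =?= node(node(s(c), 0, d), s(c), node(7, 4, c)),  0 =?= 0,  q =?= f(y1, s(c)).
Bind y1 := node(node(s(c), 0, d), s(c), node(7, 4, c)); substituting into the one remaining equation that mentions y1 gives: q =?= f(node(node(s(c), 0, d), s(c), node(7, 4, c)), s(c)).
Delete trivial equation 0 =?= 0.
Bind q := f(node(node(s(c), 0, d), s(c), node(7, 4, c)), s(c)); no other remaining equation mentions q. Substituting into the earlier bindings gives t := f(0, f(node(node(s(c), 0, d), s(c), node(7, 4, c)), s(c))), v := f(0, f(node(node(s(c), 0, d), s(c), node(7, 4, c)), s(c))).
Delete trivial equation f(0, 4) =?= f(0, 4).
MGU = { t := f(0, f(node(node(s(c), 0, d), s(c), node(7, 4, c)), s(c))), u := s(c), v := f(0, f(node(node(s(c), 0, d), s(c), node(7, 4, c)), s(c))), y1 := node(node(s(c), 0, d), s(c), node(7, 4, c)), q := f(node(node(s(c), 0, d), s(c), node(7, 4, c)), s(c)) }, so q := f(node(node(s(c), 0, d), s(c), node(7, 4, c)), s(c)).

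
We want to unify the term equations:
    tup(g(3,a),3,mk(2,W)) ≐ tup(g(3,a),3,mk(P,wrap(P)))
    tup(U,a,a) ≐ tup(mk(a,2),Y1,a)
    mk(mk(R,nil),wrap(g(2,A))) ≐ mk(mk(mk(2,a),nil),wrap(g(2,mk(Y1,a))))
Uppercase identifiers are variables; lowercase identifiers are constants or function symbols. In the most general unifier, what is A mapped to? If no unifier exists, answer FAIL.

Decompose tup/3: g(3,a) ≐ g(3,a),  3 ≐ 3,  mk(2,W) ≐ mk(P,wrap(P)).
Delete trivial equation g(3,a) ≐ g(3,a).
Delete trivial equation 3 ≐ 3.
Decompose mk/2: 2 ≐ P,  W ≐ wrap(P).
Bind P := 2; substituting into the one remaining equation that mentions P gives: W ≐ wrap(2).
Bind W := wrap(2); no other remaining equation mentions W.
Decompose tup/3: U ≐ mk(a,2),  a ≐ Y1,  a ≐ a.
Bind U := mk(a,2); no other remaining equation mentions U.
Bind Y1 := a; substituting into the one remaining equation that mentions Y1 gives: mk(mk(R,nil),wrap(g(2,A))) ≐ mk(mk(mk(2,a),nil),wrap(g(2,mk(a,a)))).
Delete trivial equation a ≐ a.
Decompose mk/2: mk(R,nil) ≐ mk(mk(2,a),nil),  wrap(g(2,A)) ≐ wrap(g(2,mk(a,a))).
Decompose mk/2: R ≐ mk(2,a),  nil ≐ nil.
Bind R := mk(2,a); no other remaining equation mentions R.
Delete trivial equation nil ≐ nil.
Decompose wrap/1: g(2,A) ≐ g(2,mk(a,a)).
Decompose g/2: 2 ≐ 2,  A ≐ mk(a,a).
Delete trivial equation 2 ≐ 2.
Bind A := mk(a,a).
MGU = { P ↦ 2, W ↦ wrap(2), U ↦ mk(a,2), Y1 ↦ a, R ↦ mk(2,a), A ↦ mk(a,a) }, so A ↦ mk(a,a).

mk(a,a)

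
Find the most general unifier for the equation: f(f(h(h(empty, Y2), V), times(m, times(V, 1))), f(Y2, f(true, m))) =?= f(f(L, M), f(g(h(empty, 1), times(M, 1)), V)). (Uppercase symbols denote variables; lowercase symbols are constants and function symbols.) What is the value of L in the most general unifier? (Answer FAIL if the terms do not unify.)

h(h(empty, g(h(empty, 1), times(times(m, times(f(true, m), 1)), 1))), f(true, m))

Decompose f/2: f(h(h(empty, Y2), V), times(m, times(V, 1))) =?= f(L, M),  f(Y2, f(true, m)) =?= f(g(h(empty, 1), times(M, 1)), V).
Decompose f/2: h(h(empty, Y2), V) =?= L,  times(m, times(V, 1)) =?= M.
Bind L := h(h(empty, Y2), V); no other remaining equation mentions L.
Bind M := times(m, times(V, 1)); substituting into the remaining equation gives: f(Y2, f(true, m)) =?= f(g(h(empty, 1), times(times(m, times(V, 1)), 1)), V).
Decompose f/2: Y2 =?= g(h(empty, 1), times(times(m, times(V, 1)), 1)),  f(true, m) =?= V.
Bind Y2 := g(h(empty, 1), times(times(m, times(V, 1)), 1)); no other remaining equation mentions Y2. Substituting into the earlier binding gives L := h(h(empty, g(h(empty, 1), times(times(m, times(V, 1)), 1))), V).
Bind V := f(true, m). Substituting into the earlier bindings gives L := h(h(empty, g(h(empty, 1), times(times(m, times(f(true, m), 1)), 1))), f(true, m)), M := times(m, times(f(true, m), 1)), Y2 := g(h(empty, 1), times(times(m, times(f(true, m), 1)), 1)).
MGU = { L -> h(h(empty, g(h(empty, 1), times(times(m, times(f(true, m), 1)), 1))), f(true, m)), M -> times(m, times(f(true, m), 1)), Y2 -> g(h(empty, 1), times(times(m, times(f(true, m), 1)), 1)), V -> f(true, m) }, so L -> h(h(empty, g(h(empty, 1), times(times(m, times(f(true, m), 1)), 1))), f(true, m)).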